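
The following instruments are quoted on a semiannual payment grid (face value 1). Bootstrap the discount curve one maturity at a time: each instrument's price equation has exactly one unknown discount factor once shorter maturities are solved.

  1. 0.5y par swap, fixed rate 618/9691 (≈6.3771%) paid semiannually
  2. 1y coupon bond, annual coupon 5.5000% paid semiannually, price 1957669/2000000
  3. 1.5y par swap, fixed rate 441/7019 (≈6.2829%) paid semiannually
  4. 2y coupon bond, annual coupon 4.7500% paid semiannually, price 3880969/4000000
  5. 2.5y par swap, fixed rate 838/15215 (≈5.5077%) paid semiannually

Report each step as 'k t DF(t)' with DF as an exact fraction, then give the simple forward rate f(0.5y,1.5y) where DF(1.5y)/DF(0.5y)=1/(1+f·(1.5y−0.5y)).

step 1 [0.5y] swap r/2=309/9691: DF=(1 − 309/9691·(0))/(1+309/9691) = 9691/10000 ≈ 0.969100
step 2 [1y] bond c/2=11/400: DF=(1957669/2000000 − 11/400·(0.969100))/(1+11/400) = 9267/10000 ≈ 0.926700
step 3 [1.5y] swap r/2=441/14038: DF=(1 − 441/14038·(0.969100+0.926700))/(1+441/14038) = 4559/5000 ≈ 0.911800
step 4 [2y] bond c/2=19/800: DF=(3880969/4000000 − 19/800·(0.969100+0.926700+0.911800))/(1+19/800) = 4413/5000 ≈ 0.882600
step 5 [2.5y] swap r/2=419/15215: DF=(1 − 419/15215·(0.969100+0.926700+0.911800+0.882600))/(1+419/15215) = 8743/10000 ≈ 0.874300

1 1/2 9691/10000
2 1 9267/10000
3 3/2 4559/5000
4 2 4413/5000
5 5/2 8743/10000
f(0.5y,1.5y) = ((9691/10000)/(4559/5000) − 1)/(1) = 573/9118 ≈ 6.2843%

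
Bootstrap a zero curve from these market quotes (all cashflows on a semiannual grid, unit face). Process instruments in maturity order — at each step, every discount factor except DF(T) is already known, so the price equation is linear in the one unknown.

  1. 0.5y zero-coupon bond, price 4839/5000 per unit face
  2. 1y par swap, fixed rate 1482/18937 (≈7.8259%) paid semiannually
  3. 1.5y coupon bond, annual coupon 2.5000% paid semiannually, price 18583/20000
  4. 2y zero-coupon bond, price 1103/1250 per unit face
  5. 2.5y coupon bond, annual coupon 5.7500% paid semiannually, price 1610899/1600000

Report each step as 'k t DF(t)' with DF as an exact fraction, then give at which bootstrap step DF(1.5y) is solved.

step 1 [0.5y] zero: DF = P = 4839/5000 ≈ 0.967800
step 2 [1y] swap r/2=741/18937: DF=(1 − 741/18937·(0.967800))/(1+741/18937) = 9259/10000 ≈ 0.925900
step 3 [1.5y] bond c/2=1/80: DF=(18583/20000 − 1/80·(0.967800+0.925900))/(1+1/80) = 8943/10000 ≈ 0.894300
step 4 [2y] zero: DF = P = 1103/1250 ≈ 0.882400
step 5 [2.5y] bond c/2=23/800: DF=(1610899/1600000 − 23/800·(0.967800+0.925900+0.894300+0.882400))/(1+23/800) = 8761/10000 ≈ 0.876100

1 1/2 4839/5000
2 1 9259/10000
3 3/2 8943/10000
4 2 1103/1250
5 5/2 8761/10000
DF(1.5y) is solved at step 3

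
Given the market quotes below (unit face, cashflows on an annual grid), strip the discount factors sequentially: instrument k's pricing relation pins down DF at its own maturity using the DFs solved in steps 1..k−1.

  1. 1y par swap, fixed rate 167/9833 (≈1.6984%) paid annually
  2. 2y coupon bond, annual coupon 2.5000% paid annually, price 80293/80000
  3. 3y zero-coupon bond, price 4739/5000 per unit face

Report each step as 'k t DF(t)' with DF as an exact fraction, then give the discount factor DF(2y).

1 1 9833/10000
2 2 597/625
3 3 4739/5000
DF(2y) = 597/625 ≈ 0.955200

step 1 [1y] swap r/1=167/9833: DF=(1 − 167/9833·(0))/(1+167/9833) = 9833/10000 ≈ 0.983300
step 2 [2y] bond c/1=1/40: DF=(80293/80000 − 1/40·(0.983300))/(1+1/40) = 597/625 ≈ 0.955200
step 3 [3y] zero: DF = P = 4739/5000 ≈ 0.947800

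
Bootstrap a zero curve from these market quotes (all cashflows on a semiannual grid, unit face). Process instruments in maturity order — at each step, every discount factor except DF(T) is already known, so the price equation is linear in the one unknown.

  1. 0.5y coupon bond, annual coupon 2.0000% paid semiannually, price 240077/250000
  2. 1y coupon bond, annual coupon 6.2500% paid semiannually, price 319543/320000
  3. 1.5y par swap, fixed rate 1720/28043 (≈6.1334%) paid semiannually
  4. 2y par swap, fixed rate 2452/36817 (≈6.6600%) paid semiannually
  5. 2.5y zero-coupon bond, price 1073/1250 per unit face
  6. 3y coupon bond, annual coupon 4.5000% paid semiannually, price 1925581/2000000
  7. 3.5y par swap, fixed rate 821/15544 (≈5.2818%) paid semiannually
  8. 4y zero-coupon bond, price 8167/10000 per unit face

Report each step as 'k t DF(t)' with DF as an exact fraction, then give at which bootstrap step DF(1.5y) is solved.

1 1/2 2377/2500
2 1 1879/2000
3 3/2 457/500
4 2 4387/5000
5 5/2 1073/1250
6 3 8417/10000
7 7/2 4179/5000
8 4 8167/10000
DF(1.5y) is solved at step 3

step 1 [0.5y] bond c/2=1/100: DF=(240077/250000 − 1/100·(0))/(1+1/100) = 2377/2500 ≈ 0.950800
step 2 [1y] bond c/2=1/32: DF=(319543/320000 − 1/32·(0.950800))/(1+1/32) = 1879/2000 ≈ 0.939500
step 3 [1.5y] swap r/2=860/28043: DF=(1 − 860/28043·(0.950800+0.939500))/(1+860/28043) = 457/500 ≈ 0.914000
step 4 [2y] swap r/2=1226/36817: DF=(1 − 1226/36817·(0.950800+0.939500+0.914000))/(1+1226/36817) = 4387/5000 ≈ 0.877400
step 5 [2.5y] zero: DF = P = 1073/1250 ≈ 0.858400
step 6 [3y] bond c/2=9/400: DF=(1925581/2000000 − 9/400·(0.950800+0.939500+0.914000+0.877400+0.858400))/(1+9/400) = 8417/10000 ≈ 0.841700
step 7 [3.5y] swap r/2=821/31088: DF=(1 − 821/31088·(0.950800+0.939500+0.914000+0.877400+0.858400+0.841700))/(1+821/31088) = 4179/5000 ≈ 0.835800
step 8 [4y] zero: DF = P = 8167/10000 ≈ 0.816700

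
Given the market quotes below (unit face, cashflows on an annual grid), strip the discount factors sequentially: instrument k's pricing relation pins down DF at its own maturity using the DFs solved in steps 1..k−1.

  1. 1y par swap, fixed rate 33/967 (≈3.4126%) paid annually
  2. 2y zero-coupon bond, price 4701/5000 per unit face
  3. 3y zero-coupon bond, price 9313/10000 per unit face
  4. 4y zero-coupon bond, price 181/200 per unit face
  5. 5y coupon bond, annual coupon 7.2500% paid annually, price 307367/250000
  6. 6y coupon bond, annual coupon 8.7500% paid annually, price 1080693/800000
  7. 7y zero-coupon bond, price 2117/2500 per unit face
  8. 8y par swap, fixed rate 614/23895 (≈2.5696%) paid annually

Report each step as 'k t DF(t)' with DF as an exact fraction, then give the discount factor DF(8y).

1 1 967/1000
2 2 4701/5000
3 3 9313/10000
4 4 181/200
5 5 8933/10000
6 6 8691/10000
7 7 2117/2500
8 8 4079/5000
DF(8y) = 4079/5000 ≈ 0.815800

step 1 [1y] swap r/1=33/967: DF=(1 − 33/967·(0))/(1+33/967) = 967/1000 ≈ 0.967000
step 2 [2y] zero: DF = P = 4701/5000 ≈ 0.940200
step 3 [3y] zero: DF = P = 9313/10000 ≈ 0.931300
step 4 [4y] zero: DF = P = 181/200 ≈ 0.905000
step 5 [5y] bond c/1=29/400: DF=(307367/250000 − 29/400·(0.967000+0.940200+0.931300+0.905000))/(1+29/400) = 8933/10000 ≈ 0.893300
step 6 [6y] bond c/1=7/80: DF=(1080693/800000 − 7/80·(0.967000+0.940200+0.931300+0.905000+0.893300))/(1+7/80) = 8691/10000 ≈ 0.869100
step 7 [7y] zero: DF = P = 2117/2500 ≈ 0.846800
step 8 [8y] swap r/1=614/23895: DF=(1 − 614/23895·(0.967000+0.940200+0.931300+0.905000+0.893300+0.869100+0.846800))/(1+614/23895) = 4079/5000 ≈ 0.815800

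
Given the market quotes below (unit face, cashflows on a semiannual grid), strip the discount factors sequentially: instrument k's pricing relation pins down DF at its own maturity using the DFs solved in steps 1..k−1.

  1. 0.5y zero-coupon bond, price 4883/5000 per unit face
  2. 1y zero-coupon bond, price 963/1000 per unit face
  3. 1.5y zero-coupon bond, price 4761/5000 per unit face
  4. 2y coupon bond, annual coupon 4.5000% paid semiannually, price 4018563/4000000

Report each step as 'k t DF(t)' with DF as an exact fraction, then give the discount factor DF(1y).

1 1/2 4883/5000
2 1 963/1000
3 3/2 4761/5000
4 2 9189/10000
DF(1y) = 963/1000 ≈ 0.963000

step 1 [0.5y] zero: DF = P = 4883/5000 ≈ 0.976600
step 2 [1y] zero: DF = P = 963/1000 ≈ 0.963000
step 3 [1.5y] zero: DF = P = 4761/5000 ≈ 0.952200
step 4 [2y] bond c/2=9/400: DF=(4018563/4000000 − 9/400·(0.976600+0.963000+0.952200))/(1+9/400) = 9189/10000 ≈ 0.918900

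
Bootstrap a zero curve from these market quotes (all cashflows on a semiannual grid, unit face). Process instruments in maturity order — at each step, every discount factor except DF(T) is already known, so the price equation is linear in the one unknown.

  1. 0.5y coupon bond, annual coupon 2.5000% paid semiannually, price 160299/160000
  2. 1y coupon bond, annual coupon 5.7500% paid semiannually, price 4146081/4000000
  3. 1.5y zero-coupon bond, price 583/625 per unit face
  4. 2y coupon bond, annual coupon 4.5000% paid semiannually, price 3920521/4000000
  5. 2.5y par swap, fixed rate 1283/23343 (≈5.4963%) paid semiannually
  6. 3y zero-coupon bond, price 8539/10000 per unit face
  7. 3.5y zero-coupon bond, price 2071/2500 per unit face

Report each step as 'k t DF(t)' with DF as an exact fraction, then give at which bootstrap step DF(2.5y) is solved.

1 1/2 1979/2000
2 1 9799/10000
3 3/2 583/625
4 2 8947/10000
5 5/2 8717/10000
6 3 8539/10000
7 7/2 2071/2500
DF(2.5y) is solved at step 5

step 1 [0.5y] bond c/2=1/80: DF=(160299/160000 − 1/80·(0))/(1+1/80) = 1979/2000 ≈ 0.989500
step 2 [1y] bond c/2=23/800: DF=(4146081/4000000 − 23/800·(0.989500))/(1+23/800) = 9799/10000 ≈ 0.979900
step 3 [1.5y] zero: DF = P = 583/625 ≈ 0.932800
step 4 [2y] bond c/2=9/400: DF=(3920521/4000000 − 9/400·(0.989500+0.979900+0.932800))/(1+9/400) = 8947/10000 ≈ 0.894700
step 5 [2.5y] swap r/2=1283/46686: DF=(1 − 1283/46686·(0.989500+0.979900+0.932800+0.894700))/(1+1283/46686) = 8717/10000 ≈ 0.871700
step 6 [3y] zero: DF = P = 8539/10000 ≈ 0.853900
step 7 [3.5y] zero: DF = P = 2071/2500 ≈ 0.828400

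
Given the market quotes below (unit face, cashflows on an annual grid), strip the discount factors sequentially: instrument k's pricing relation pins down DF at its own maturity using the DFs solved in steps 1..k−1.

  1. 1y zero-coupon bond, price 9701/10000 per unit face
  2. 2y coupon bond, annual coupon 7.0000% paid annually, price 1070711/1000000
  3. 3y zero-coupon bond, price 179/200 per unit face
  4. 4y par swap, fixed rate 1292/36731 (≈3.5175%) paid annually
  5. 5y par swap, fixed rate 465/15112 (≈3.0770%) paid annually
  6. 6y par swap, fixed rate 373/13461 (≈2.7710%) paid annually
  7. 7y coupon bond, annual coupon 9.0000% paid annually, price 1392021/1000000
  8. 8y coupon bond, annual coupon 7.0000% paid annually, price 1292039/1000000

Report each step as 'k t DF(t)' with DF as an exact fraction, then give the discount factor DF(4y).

step 1 [1y] zero: DF = P = 9701/10000 ≈ 0.970100
step 2 [2y] bond c/1=7/100: DF=(1070711/1000000 − 7/100·(0.970100))/(1+7/100) = 2343/2500 ≈ 0.937200
step 3 [3y] zero: DF = P = 179/200 ≈ 0.895000
step 4 [4y] swap r/1=1292/36731: DF=(1 − 1292/36731·(0.970100+0.937200+0.895000))/(1+1292/36731) = 2177/2500 ≈ 0.870800
step 5 [5y] swap r/1=465/15112: DF=(1 − 465/15112·(0.970100+0.937200+0.895000+0.870800))/(1+465/15112) = 1721/2000 ≈ 0.860500
step 6 [6y] swap r/1=373/13461: DF=(1 − 373/13461·(0.970100+0.937200+0.895000+0.870800+0.860500))/(1+373/13461) = 2127/2500 ≈ 0.850800
step 7 [7y] bond c/1=9/100: DF=(1392021/1000000 − 9/100·(0.970100+0.937200+0.895000+0.870800+0.860500+0.850800))/(1+9/100) = 333/400 ≈ 0.832500
step 8 [8y] bond c/1=7/100: DF=(1292039/1000000 − 7/100·(0.970100+0.937200+0.895000+0.870800+0.860500+0.850800+0.832500))/(1+7/100) = 1001/1250 ≈ 0.800800

1 1 9701/10000
2 2 2343/2500
3 3 179/200
4 4 2177/2500
5 5 1721/2000
6 6 2127/2500
7 7 333/400
8 8 1001/1250
DF(4y) = 2177/2500 ≈ 0.870800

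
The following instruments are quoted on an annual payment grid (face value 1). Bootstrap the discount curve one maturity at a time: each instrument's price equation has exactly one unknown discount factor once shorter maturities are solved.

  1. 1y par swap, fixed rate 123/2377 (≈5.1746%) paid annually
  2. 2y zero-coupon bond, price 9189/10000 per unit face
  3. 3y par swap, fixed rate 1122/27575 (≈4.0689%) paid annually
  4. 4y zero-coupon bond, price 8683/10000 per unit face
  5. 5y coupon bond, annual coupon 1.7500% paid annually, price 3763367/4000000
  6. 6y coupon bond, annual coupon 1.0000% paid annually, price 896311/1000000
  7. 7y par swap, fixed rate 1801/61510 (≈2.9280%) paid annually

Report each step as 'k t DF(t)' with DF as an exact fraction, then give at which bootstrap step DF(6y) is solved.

1 1 2377/2500
2 2 9189/10000
3 3 4439/5000
4 4 8683/10000
5 5 8623/10000
6 6 843/1000
7 7 8199/10000
DF(6y) is solved at step 6

step 1 [1y] swap r/1=123/2377: DF=(1 − 123/2377·(0))/(1+123/2377) = 2377/2500 ≈ 0.950800
step 2 [2y] zero: DF = P = 9189/10000 ≈ 0.918900
step 3 [3y] swap r/1=1122/27575: DF=(1 − 1122/27575·(0.950800+0.918900))/(1+1122/27575) = 4439/5000 ≈ 0.887800
step 4 [4y] zero: DF = P = 8683/10000 ≈ 0.868300
step 5 [5y] bond c/1=7/400: DF=(3763367/4000000 − 7/400·(0.950800+0.918900+0.887800+0.868300))/(1+7/400) = 8623/10000 ≈ 0.862300
step 6 [6y] bond c/1=1/100: DF=(896311/1000000 − 1/100·(0.950800+0.918900+0.887800+0.868300+0.862300))/(1+1/100) = 843/1000 ≈ 0.843000
step 7 [7y] swap r/1=1801/61510: DF=(1 − 1801/61510·(0.950800+0.918900+0.887800+0.868300+0.862300+0.843000))/(1+1801/61510) = 8199/10000 ≈ 0.819900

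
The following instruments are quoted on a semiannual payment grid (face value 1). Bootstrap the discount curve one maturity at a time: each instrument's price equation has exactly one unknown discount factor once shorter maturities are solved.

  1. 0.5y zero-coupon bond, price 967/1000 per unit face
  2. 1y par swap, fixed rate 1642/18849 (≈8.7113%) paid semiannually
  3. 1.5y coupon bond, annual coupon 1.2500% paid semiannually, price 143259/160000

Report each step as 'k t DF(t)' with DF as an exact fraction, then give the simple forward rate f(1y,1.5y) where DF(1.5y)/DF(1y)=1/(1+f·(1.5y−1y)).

1 1/2 967/1000
2 1 9179/10000
3 3/2 8781/10000
f(1y,1.5y) = ((9179/10000)/(8781/10000) − 1)/(1/2) = 796/8781 ≈ 9.0650%

step 1 [0.5y] zero: DF = P = 967/1000 ≈ 0.967000
step 2 [1y] swap r/2=821/18849: DF=(1 − 821/18849·(0.967000))/(1+821/18849) = 9179/10000 ≈ 0.917900
step 3 [1.5y] bond c/2=1/160: DF=(143259/160000 − 1/160·(0.967000+0.917900))/(1+1/160) = 8781/10000 ≈ 0.878100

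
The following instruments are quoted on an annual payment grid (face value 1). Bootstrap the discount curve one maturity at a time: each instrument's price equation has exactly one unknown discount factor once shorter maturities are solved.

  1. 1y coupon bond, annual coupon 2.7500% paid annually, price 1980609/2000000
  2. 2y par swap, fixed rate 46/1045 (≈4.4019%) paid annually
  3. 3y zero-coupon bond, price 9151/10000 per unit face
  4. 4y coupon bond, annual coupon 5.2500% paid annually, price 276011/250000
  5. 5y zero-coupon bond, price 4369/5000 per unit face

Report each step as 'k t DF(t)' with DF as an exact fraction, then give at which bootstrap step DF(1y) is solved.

step 1 [1y] bond c/1=11/400: DF=(1980609/2000000 − 11/400·(0))/(1+11/400) = 4819/5000 ≈ 0.963800
step 2 [2y] swap r/1=46/1045: DF=(1 − 46/1045·(0.963800))/(1+46/1045) = 2293/2500 ≈ 0.917200
step 3 [3y] zero: DF = P = 9151/10000 ≈ 0.915100
step 4 [4y] bond c/1=21/400: DF=(276011/250000 − 21/400·(0.963800+0.917200+0.915100))/(1+21/400) = 1819/2000 ≈ 0.909500
step 5 [5y] zero: DF = P = 4369/5000 ≈ 0.873800

1 1 4819/5000
2 2 2293/2500
3 3 9151/10000
4 4 1819/2000
5 5 4369/5000
DF(1y) is solved at step 1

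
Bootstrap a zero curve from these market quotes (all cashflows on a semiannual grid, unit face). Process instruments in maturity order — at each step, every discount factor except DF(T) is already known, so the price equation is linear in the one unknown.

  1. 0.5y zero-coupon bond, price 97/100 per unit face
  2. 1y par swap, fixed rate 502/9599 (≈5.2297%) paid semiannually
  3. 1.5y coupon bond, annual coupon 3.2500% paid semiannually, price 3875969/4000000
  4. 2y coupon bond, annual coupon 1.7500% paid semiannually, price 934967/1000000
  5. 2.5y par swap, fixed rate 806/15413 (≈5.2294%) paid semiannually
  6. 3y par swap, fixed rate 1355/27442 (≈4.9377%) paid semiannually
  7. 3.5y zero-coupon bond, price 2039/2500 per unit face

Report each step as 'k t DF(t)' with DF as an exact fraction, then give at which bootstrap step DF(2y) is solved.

step 1 [0.5y] zero: DF = P = 97/100 ≈ 0.970000
step 2 [1y] swap r/2=251/9599: DF=(1 − 251/9599·(0.970000))/(1+251/9599) = 4749/5000 ≈ 0.949800
step 3 [1.5y] bond c/2=13/800: DF=(3875969/4000000 − 13/800·(0.970000+0.949800))/(1+13/800) = 2307/2500 ≈ 0.922800
step 4 [2y] bond c/2=7/800: DF=(934967/1000000 − 7/800·(0.970000+0.949800+0.922800))/(1+7/800) = 4511/5000 ≈ 0.902200
step 5 [2.5y] swap r/2=403/15413: DF=(1 − 403/15413·(0.970000+0.949800+0.922800+0.902200))/(1+403/15413) = 8791/10000 ≈ 0.879100
step 6 [3y] swap r/2=1355/54884: DF=(1 − 1355/54884·(0.970000+0.949800+0.922800+0.902200+0.879100))/(1+1355/54884) = 1729/2000 ≈ 0.864500
step 7 [3.5y] zero: DF = P = 2039/2500 ≈ 0.815600

1 1/2 97/100
2 1 4749/5000
3 3/2 2307/2500
4 2 4511/5000
5 5/2 8791/10000
6 3 1729/2000
7 7/2 2039/2500
DF(2y) is solved at step 4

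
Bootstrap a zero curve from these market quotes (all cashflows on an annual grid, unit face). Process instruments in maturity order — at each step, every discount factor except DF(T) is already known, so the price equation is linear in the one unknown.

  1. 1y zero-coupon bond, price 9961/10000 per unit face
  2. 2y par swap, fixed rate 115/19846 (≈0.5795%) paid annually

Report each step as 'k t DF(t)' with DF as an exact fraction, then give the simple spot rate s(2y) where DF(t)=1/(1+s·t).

1 1 9961/10000
2 2 1977/2000
s(2y) = (1/(1977/2000) − 1)/(2) = 23/3954 ≈ 0.5817%

step 1 [1y] zero: DF = P = 9961/10000 ≈ 0.996100
step 2 [2y] swap r/1=115/19846: DF=(1 − 115/19846·(0.996100))/(1+115/19846) = 1977/2000 ≈ 0.988500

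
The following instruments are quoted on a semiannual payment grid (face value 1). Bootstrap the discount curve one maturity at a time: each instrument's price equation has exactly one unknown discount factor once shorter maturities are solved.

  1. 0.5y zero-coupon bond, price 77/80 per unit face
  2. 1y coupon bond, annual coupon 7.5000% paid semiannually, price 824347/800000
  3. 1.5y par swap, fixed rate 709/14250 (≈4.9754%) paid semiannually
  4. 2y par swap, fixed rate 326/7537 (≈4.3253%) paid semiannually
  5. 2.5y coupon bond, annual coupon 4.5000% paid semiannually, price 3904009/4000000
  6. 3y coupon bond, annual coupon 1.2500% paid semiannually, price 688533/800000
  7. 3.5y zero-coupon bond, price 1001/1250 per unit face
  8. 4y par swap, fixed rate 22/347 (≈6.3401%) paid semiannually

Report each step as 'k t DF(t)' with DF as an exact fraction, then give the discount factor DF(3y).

step 1 [0.5y] zero: DF = P = 77/80 ≈ 0.962500
step 2 [1y] bond c/2=3/80: DF=(824347/800000 − 3/80·(0.962500))/(1+3/80) = 599/625 ≈ 0.958400
step 3 [1.5y] swap r/2=709/28500: DF=(1 − 709/28500·(0.962500+0.958400))/(1+709/28500) = 9291/10000 ≈ 0.929100
step 4 [2y] swap r/2=163/7537: DF=(1 − 163/7537·(0.962500+0.958400+0.929100))/(1+163/7537) = 1837/2000 ≈ 0.918500
step 5 [2.5y] bond c/2=9/400: DF=(3904009/4000000 − 9/400·(0.962500+0.958400+0.929100+0.918500))/(1+9/400) = 2179/2500 ≈ 0.871600
step 6 [3y] bond c/2=1/160: DF=(688533/800000 − 1/160·(0.962500+0.958400+0.929100+0.918500+0.871600))/(1+1/160) = 1653/2000 ≈ 0.826500
step 7 [3.5y] zero: DF = P = 1001/1250 ≈ 0.800800
step 8 [4y] swap r/2=11/347: DF=(1 − 11/347·(0.962500+0.958400+0.929100+0.918500+0.871600+0.826500+0.800800))/(1+11/347) = 7767/10000 ≈ 0.776700

1 1/2 77/80
2 1 599/625
3 3/2 9291/10000
4 2 1837/2000
5 5/2 2179/2500
6 3 1653/2000
7 7/2 1001/1250
8 4 7767/10000
DF(3y) = 1653/2000 ≈ 0.826500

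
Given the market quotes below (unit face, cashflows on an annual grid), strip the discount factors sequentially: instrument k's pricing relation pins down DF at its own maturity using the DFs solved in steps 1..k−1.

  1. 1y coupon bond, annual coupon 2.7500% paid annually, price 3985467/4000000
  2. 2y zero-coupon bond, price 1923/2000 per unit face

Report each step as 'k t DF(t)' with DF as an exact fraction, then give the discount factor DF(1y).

step 1 [1y] bond c/1=11/400: DF=(3985467/4000000 − 11/400·(0))/(1+11/400) = 9697/10000 ≈ 0.969700
step 2 [2y] zero: DF = P = 1923/2000 ≈ 0.961500

1 1 9697/10000
2 2 1923/2000
DF(1y) = 9697/10000 ≈ 0.969700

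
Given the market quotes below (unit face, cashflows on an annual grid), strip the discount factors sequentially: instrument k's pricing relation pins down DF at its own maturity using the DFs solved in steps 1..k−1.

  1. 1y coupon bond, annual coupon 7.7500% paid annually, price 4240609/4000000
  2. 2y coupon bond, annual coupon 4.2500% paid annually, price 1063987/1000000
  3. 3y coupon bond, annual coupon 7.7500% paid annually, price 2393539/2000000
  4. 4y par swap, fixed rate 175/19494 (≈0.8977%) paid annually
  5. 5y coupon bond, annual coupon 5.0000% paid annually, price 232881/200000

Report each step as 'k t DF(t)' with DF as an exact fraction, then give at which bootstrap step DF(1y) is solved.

1 1 9839/10000
2 2 1961/2000
3 3 4847/5000
4 4 193/200
5 5 9233/10000
DF(1y) is solved at step 1

step 1 [1y] bond c/1=31/400: DF=(4240609/4000000 − 31/400·(0))/(1+31/400) = 9839/10000 ≈ 0.983900
step 2 [2y] bond c/1=17/400: DF=(1063987/1000000 − 17/400·(0.983900))/(1+17/400) = 1961/2000 ≈ 0.980500
step 3 [3y] bond c/1=31/400: DF=(2393539/2000000 − 31/400·(0.983900+0.980500))/(1+31/400) = 4847/5000 ≈ 0.969400
step 4 [4y] swap r/1=175/19494: DF=(1 − 175/19494·(0.983900+0.980500+0.969400))/(1+175/19494) = 193/200 ≈ 0.965000
step 5 [5y] bond c/1=1/20: DF=(232881/200000 − 1/20·(0.983900+0.980500+0.969400+0.965000))/(1+1/20) = 9233/10000 ≈ 0.923300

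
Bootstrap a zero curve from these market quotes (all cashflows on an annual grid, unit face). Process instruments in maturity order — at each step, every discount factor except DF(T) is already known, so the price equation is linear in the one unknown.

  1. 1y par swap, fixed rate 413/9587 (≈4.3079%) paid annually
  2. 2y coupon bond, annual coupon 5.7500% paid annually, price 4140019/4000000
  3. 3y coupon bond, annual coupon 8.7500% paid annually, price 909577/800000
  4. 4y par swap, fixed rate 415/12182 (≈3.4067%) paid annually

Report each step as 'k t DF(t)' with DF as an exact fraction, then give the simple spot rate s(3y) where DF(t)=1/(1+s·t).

step 1 [1y] swap r/1=413/9587: DF=(1 − 413/9587·(0))/(1+413/9587) = 9587/10000 ≈ 0.958700
step 2 [2y] bond c/1=23/400: DF=(4140019/4000000 − 23/400·(0.958700))/(1+23/400) = 4633/5000 ≈ 0.926600
step 3 [3y] bond c/1=7/80: DF=(909577/800000 − 7/80·(0.958700+0.926600))/(1+7/80) = 4469/5000 ≈ 0.893800
step 4 [4y] swap r/1=415/12182: DF=(1 − 415/12182·(0.958700+0.926600+0.893800))/(1+415/12182) = 1751/2000 ≈ 0.875500

1 1 9587/10000
2 2 4633/5000
3 3 4469/5000
4 4 1751/2000
s(3y) = (1/(4469/5000) − 1)/(3) = 177/4469 ≈ 3.9606%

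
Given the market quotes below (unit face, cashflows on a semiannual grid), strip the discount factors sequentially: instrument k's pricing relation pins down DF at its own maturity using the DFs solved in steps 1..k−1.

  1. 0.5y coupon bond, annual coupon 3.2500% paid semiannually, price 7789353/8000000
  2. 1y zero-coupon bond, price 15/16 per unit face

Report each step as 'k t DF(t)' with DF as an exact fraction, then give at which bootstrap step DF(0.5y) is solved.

step 1 [0.5y] bond c/2=13/800: DF=(7789353/8000000 − 13/800·(0))/(1+13/800) = 9581/10000 ≈ 0.958100
step 2 [1y] zero: DF = P = 15/16 ≈ 0.937500

1 1/2 9581/10000
2 1 15/16
DF(0.5y) is solved at step 1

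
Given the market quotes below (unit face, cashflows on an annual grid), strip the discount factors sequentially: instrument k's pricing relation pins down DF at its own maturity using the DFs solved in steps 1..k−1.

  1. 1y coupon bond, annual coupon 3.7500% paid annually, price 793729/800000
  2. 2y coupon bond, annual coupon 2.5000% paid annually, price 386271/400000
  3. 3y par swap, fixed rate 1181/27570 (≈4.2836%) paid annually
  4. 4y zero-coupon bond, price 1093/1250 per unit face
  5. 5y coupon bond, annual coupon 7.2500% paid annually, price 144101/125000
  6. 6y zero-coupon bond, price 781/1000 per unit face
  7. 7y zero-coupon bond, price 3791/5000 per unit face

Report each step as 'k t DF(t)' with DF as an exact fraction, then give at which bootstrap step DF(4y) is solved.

1 1 9563/10000
2 2 2297/2500
3 3 8819/10000
4 4 1093/1250
5 5 4147/5000
6 6 781/1000
7 7 3791/5000
DF(4y) is solved at step 4

step 1 [1y] bond c/1=3/80: DF=(793729/800000 − 3/80·(0))/(1+3/80) = 9563/10000 ≈ 0.956300
step 2 [2y] bond c/1=1/40: DF=(386271/400000 − 1/40·(0.956300))/(1+1/40) = 2297/2500 ≈ 0.918800
step 3 [3y] swap r/1=1181/27570: DF=(1 − 1181/27570·(0.956300+0.918800))/(1+1181/27570) = 8819/10000 ≈ 0.881900
step 4 [4y] zero: DF = P = 1093/1250 ≈ 0.874400
step 5 [5y] bond c/1=29/400: DF=(144101/125000 − 29/400·(0.956300+0.918800+0.881900+0.874400))/(1+29/400) = 4147/5000 ≈ 0.829400
step 6 [6y] zero: DF = P = 781/1000 ≈ 0.781000
step 7 [7y] zero: DF = P = 3791/5000 ≈ 0.758200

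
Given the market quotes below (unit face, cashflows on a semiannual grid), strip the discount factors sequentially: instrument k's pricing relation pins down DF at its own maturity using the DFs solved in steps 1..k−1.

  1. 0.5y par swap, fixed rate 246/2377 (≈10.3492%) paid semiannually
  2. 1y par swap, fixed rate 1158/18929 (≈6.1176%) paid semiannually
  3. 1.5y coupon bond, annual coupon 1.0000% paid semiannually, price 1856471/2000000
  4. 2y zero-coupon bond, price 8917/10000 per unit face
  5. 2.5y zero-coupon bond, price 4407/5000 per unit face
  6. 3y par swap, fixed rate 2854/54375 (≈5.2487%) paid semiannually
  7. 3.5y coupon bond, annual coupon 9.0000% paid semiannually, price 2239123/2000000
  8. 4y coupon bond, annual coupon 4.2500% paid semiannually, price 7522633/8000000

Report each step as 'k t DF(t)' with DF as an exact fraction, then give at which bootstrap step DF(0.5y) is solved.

1 1/2 2377/2500
2 1 9421/10000
3 3/2 4571/5000
4 2 8917/10000
5 5/2 4407/5000
6 3 8573/10000
7 7/2 2093/2500
8 4 3951/5000
DF(0.5y) is solved at step 1

step 1 [0.5y] swap r/2=123/2377: DF=(1 − 123/2377·(0))/(1+123/2377) = 2377/2500 ≈ 0.950800
step 2 [1y] swap r/2=579/18929: DF=(1 − 579/18929·(0.950800))/(1+579/18929) = 9421/10000 ≈ 0.942100
step 3 [1.5y] bond c/2=1/200: DF=(1856471/2000000 − 1/200·(0.950800+0.942100))/(1+1/200) = 4571/5000 ≈ 0.914200
step 4 [2y] zero: DF = P = 8917/10000 ≈ 0.891700
step 5 [2.5y] zero: DF = P = 4407/5000 ≈ 0.881400
step 6 [3y] swap r/2=1427/54375: DF=(1 − 1427/54375·(0.950800+0.942100+0.914200+0.891700+0.881400))/(1+1427/54375) = 8573/10000 ≈ 0.857300
step 7 [3.5y] bond c/2=9/200: DF=(2239123/2000000 − 9/200·(0.950800+0.942100+0.914200+0.891700+0.881400+0.857300))/(1+9/200) = 2093/2500 ≈ 0.837200
step 8 [4y] bond c/2=17/800: DF=(7522633/8000000 − 17/800·(0.950800+0.942100+0.914200+0.891700+0.881400+0.857300+0.837200))/(1+17/800) = 3951/5000 ≈ 0.790200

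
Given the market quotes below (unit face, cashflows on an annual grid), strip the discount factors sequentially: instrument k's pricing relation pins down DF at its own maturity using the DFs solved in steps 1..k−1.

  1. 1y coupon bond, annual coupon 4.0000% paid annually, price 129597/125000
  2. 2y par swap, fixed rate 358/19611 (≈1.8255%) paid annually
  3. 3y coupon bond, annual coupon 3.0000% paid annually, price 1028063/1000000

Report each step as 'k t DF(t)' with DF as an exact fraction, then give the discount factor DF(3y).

step 1 [1y] bond c/1=1/25: DF=(129597/125000 − 1/25·(0))/(1+1/25) = 9969/10000 ≈ 0.996900
step 2 [2y] swap r/1=358/19611: DF=(1 − 358/19611·(0.996900))/(1+358/19611) = 4821/5000 ≈ 0.964200
step 3 [3y] bond c/1=3/100: DF=(1028063/1000000 − 3/100·(0.996900+0.964200))/(1+3/100) = 941/1000 ≈ 0.941000

1 1 9969/10000
2 2 4821/5000
3 3 941/1000
DF(3y) = 941/1000 ≈ 0.941000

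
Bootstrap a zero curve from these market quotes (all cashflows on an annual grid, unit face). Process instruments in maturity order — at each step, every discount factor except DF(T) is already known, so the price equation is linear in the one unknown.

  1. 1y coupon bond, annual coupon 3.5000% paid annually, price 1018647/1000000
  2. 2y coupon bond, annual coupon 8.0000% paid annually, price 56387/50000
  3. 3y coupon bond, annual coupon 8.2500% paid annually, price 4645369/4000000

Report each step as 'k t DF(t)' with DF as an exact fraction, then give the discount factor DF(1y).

step 1 [1y] bond c/1=7/200: DF=(1018647/1000000 − 7/200·(0))/(1+7/200) = 4921/5000 ≈ 0.984200
step 2 [2y] bond c/1=2/25: DF=(56387/50000 − 2/25·(0.984200))/(1+2/25) = 9713/10000 ≈ 0.971300
step 3 [3y] bond c/1=33/400: DF=(4645369/4000000 − 33/400·(0.984200+0.971300))/(1+33/400) = 4619/5000 ≈ 0.923800

1 1 4921/5000
2 2 9713/10000
3 3 4619/5000
DF(1y) = 4921/5000 ≈ 0.984200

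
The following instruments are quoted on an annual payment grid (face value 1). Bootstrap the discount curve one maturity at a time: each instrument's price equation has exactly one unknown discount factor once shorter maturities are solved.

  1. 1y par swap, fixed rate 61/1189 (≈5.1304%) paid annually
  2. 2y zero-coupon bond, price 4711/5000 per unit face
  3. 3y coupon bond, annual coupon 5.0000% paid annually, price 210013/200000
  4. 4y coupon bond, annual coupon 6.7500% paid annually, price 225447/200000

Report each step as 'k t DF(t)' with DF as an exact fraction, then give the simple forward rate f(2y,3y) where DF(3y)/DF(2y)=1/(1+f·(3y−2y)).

step 1 [1y] swap r/1=61/1189: DF=(1 − 61/1189·(0))/(1+61/1189) = 1189/1250 ≈ 0.951200
step 2 [2y] zero: DF = P = 4711/5000 ≈ 0.942200
step 3 [3y] bond c/1=1/20: DF=(210013/200000 − 1/20·(0.951200+0.942200))/(1+1/20) = 9099/10000 ≈ 0.909900
step 4 [4y] bond c/1=27/400: DF=(225447/200000 − 27/400·(0.951200+0.942200+0.909900))/(1+27/400) = 8787/10000 ≈ 0.878700

1 1 1189/1250
2 2 4711/5000
3 3 9099/10000
4 4 8787/10000
f(2y,3y) = ((4711/5000)/(9099/10000) − 1)/(1) = 323/9099 ≈ 3.5498%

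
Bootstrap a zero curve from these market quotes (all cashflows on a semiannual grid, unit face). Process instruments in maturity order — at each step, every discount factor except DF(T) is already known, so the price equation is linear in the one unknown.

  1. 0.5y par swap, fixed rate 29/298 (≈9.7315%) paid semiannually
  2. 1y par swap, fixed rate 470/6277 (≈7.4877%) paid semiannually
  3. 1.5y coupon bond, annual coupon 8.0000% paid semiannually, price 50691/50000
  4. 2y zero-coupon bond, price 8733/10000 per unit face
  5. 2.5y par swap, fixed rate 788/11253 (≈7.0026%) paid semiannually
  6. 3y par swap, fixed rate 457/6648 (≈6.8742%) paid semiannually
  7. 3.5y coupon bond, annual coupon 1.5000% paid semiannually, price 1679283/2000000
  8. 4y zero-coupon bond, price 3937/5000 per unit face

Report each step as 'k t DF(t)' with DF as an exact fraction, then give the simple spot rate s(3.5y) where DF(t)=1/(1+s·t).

step 1 [0.5y] swap r/2=29/596: DF=(1 − 29/596·(0))/(1+29/596) = 596/625 ≈ 0.953600
step 2 [1y] swap r/2=235/6277: DF=(1 − 235/6277·(0.953600))/(1+235/6277) = 1859/2000 ≈ 0.929500
step 3 [1.5y] bond c/2=1/25: DF=(50691/50000 − 1/25·(0.953600+0.929500))/(1+1/25) = 564/625 ≈ 0.902400
step 4 [2y] zero: DF = P = 8733/10000 ≈ 0.873300
step 5 [2.5y] swap r/2=394/11253: DF=(1 − 394/11253·(0.953600+0.929500+0.902400+0.873300))/(1+394/11253) = 1053/1250 ≈ 0.842400
step 6 [3y] swap r/2=457/13296: DF=(1 − 457/13296·(0.953600+0.929500+0.902400+0.873300+0.842400))/(1+457/13296) = 2043/2500 ≈ 0.817200
step 7 [3.5y] bond c/2=3/400: DF=(1679283/2000000 − 3/400·(0.953600+0.929500+0.902400+0.873300+0.842400+0.817200))/(1+3/400) = 3969/5000 ≈ 0.793800
step 8 [4y] zero: DF = P = 3937/5000 ≈ 0.787400

1 1/2 596/625
2 1 1859/2000
3 3/2 564/625
4 2 8733/10000
5 5/2 1053/1250
6 3 2043/2500
7 7/2 3969/5000
8 4 3937/5000
s(3.5y) = (1/(3969/5000) − 1)/(7/2) = 2062/27783 ≈ 7.4218%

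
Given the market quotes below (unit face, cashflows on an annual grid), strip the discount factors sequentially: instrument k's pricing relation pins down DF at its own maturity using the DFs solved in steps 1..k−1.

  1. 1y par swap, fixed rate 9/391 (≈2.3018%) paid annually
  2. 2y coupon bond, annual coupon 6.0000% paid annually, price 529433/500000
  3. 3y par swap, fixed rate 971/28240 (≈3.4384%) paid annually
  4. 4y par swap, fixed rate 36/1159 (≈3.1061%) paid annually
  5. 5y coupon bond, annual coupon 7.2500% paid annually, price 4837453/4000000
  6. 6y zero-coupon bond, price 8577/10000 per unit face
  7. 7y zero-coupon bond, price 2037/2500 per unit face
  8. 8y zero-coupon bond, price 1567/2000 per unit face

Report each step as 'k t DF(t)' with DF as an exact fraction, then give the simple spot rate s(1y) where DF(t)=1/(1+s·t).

step 1 [1y] swap r/1=9/391: DF=(1 − 9/391·(0))/(1+9/391) = 391/400 ≈ 0.977500
step 2 [2y] bond c/1=3/50: DF=(529433/500000 − 3/50·(0.977500))/(1+3/50) = 2359/2500 ≈ 0.943600
step 3 [3y] swap r/1=971/28240: DF=(1 − 971/28240·(0.977500+0.943600))/(1+971/28240) = 9029/10000 ≈ 0.902900
step 4 [4y] swap r/1=36/1159: DF=(1 − 36/1159·(0.977500+0.943600+0.902900))/(1+36/1159) = 553/625 ≈ 0.884800
step 5 [5y] bond c/1=29/400: DF=(4837453/4000000 − 29/400·(0.977500+0.943600+0.902900+0.884800))/(1+29/400) = 8769/10000 ≈ 0.876900
step 6 [6y] zero: DF = P = 8577/10000 ≈ 0.857700
step 7 [7y] zero: DF = P = 2037/2500 ≈ 0.814800
step 8 [8y] zero: DF = P = 1567/2000 ≈ 0.783500

1 1 391/400
2 2 2359/2500
3 3 9029/10000
4 4 553/625
5 5 8769/10000
6 6 8577/10000
7 7 2037/2500
8 8 1567/2000
s(1y) = (1/(391/400) − 1)/(1) = 9/391 ≈ 2.3018%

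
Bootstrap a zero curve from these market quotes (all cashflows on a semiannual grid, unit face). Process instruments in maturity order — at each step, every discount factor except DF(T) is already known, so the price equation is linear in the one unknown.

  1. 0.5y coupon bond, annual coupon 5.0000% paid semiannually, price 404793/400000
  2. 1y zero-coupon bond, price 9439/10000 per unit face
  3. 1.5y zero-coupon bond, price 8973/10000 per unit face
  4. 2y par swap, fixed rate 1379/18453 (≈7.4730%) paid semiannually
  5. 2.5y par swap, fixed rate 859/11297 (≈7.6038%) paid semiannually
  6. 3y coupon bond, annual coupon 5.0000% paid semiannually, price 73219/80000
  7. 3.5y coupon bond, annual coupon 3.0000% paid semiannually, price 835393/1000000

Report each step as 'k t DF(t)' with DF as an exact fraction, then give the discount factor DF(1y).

step 1 [0.5y] bond c/2=1/40: DF=(404793/400000 − 1/40·(0))/(1+1/40) = 9873/10000 ≈ 0.987300
step 2 [1y] zero: DF = P = 9439/10000 ≈ 0.943900
step 3 [1.5y] zero: DF = P = 8973/10000 ≈ 0.897300
step 4 [2y] swap r/2=1379/36906: DF=(1 − 1379/36906·(0.987300+0.943900+0.897300))/(1+1379/36906) = 8621/10000 ≈ 0.862100
step 5 [2.5y] swap r/2=859/22594: DF=(1 − 859/22594·(0.987300+0.943900+0.897300+0.862100))/(1+859/22594) = 4141/5000 ≈ 0.828200
step 6 [3y] bond c/2=1/40: DF=(73219/80000 − 1/40·(0.987300+0.943900+0.897300+0.862100+0.828200))/(1+1/40) = 7827/10000 ≈ 0.782700
step 7 [3.5y] bond c/2=3/200: DF=(835393/1000000 − 3/200·(0.987300+0.943900+0.897300+0.862100+0.828200+0.782700))/(1+3/200) = 7447/10000 ≈ 0.744700

1 1/2 9873/10000
2 1 9439/10000
3 3/2 8973/10000
4 2 8621/10000
5 5/2 4141/5000
6 3 7827/10000
7 7/2 7447/10000
DF(1y) = 9439/10000 ≈ 0.943900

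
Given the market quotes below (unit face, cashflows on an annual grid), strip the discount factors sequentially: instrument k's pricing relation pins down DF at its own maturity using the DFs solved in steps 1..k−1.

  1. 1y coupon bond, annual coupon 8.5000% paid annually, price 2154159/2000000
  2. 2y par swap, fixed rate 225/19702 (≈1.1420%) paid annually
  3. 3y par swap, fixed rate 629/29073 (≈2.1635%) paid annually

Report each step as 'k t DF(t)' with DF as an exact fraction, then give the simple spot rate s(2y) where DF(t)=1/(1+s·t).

1 1 9927/10000
2 2 391/400
3 3 9371/10000
s(2y) = (1/(391/400) − 1)/(2) = 9/782 ≈ 1.1509%

step 1 [1y] bond c/1=17/200: DF=(2154159/2000000 − 17/200·(0))/(1+17/200) = 9927/10000 ≈ 0.992700
step 2 [2y] swap r/1=225/19702: DF=(1 − 225/19702·(0.992700))/(1+225/19702) = 391/400 ≈ 0.977500
step 3 [3y] swap r/1=629/29073: DF=(1 − 629/29073·(0.992700+0.977500))/(1+629/29073) = 9371/10000 ≈ 0.937100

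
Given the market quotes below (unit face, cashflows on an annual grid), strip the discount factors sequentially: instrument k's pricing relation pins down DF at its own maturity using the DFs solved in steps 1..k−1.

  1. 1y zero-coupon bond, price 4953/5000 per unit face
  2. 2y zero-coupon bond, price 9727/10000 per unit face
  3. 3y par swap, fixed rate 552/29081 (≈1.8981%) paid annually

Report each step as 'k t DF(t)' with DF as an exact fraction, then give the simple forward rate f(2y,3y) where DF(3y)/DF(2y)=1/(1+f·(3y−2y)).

1 1 4953/5000
2 2 9727/10000
3 3 1181/1250
f(2y,3y) = ((9727/10000)/(1181/1250) − 1)/(1) = 279/9448 ≈ 2.9530%

step 1 [1y] zero: DF = P = 4953/5000 ≈ 0.990600
step 2 [2y] zero: DF = P = 9727/10000 ≈ 0.972700
step 3 [3y] swap r/1=552/29081: DF=(1 − 552/29081·(0.990600+0.972700))/(1+552/29081) = 1181/1250 ≈ 0.944800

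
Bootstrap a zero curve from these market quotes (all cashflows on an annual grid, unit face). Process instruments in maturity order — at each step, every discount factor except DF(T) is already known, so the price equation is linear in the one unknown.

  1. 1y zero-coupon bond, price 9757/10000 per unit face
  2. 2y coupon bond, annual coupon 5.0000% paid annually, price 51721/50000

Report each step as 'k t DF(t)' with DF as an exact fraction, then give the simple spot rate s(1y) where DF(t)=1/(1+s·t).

1 1 9757/10000
2 2 9387/10000
s(1y) = (1/(9757/10000) − 1)/(1) = 243/9757 ≈ 2.4905%

step 1 [1y] zero: DF = P = 9757/10000 ≈ 0.975700
step 2 [2y] bond c/1=1/20: DF=(51721/50000 − 1/20·(0.975700))/(1+1/20) = 9387/10000 ≈ 0.938700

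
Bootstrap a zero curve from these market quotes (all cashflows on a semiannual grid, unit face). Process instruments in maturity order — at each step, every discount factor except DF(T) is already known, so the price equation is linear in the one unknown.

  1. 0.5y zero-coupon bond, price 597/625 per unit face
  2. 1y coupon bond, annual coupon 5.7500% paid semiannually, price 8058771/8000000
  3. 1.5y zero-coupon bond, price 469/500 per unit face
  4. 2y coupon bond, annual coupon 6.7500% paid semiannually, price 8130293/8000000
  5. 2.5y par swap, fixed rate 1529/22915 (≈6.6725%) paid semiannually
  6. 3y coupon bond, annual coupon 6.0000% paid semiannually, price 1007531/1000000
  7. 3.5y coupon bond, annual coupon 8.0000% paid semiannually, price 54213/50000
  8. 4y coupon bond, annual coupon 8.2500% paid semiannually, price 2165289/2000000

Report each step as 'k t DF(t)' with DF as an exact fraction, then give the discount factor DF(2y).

1 1/2 597/625
2 1 381/400
3 3/2 469/500
4 2 4451/5000
5 5/2 8471/10000
6 3 8447/10000
7 7/2 4169/5000
8 4 7917/10000
DF(2y) = 4451/5000 ≈ 0.890200

step 1 [0.5y] zero: DF = P = 597/625 ≈ 0.955200
step 2 [1y] bond c/2=23/800: DF=(8058771/8000000 − 23/800·(0.955200))/(1+23/800) = 381/400 ≈ 0.952500
step 3 [1.5y] zero: DF = P = 469/500 ≈ 0.938000
step 4 [2y] bond c/2=27/800: DF=(8130293/8000000 − 27/800·(0.955200+0.952500+0.938000))/(1+27/800) = 4451/5000 ≈ 0.890200
step 5 [2.5y] swap r/2=1529/45830: DF=(1 − 1529/45830·(0.955200+0.952500+0.938000+0.890200))/(1+1529/45830) = 8471/10000 ≈ 0.847100
step 6 [3y] bond c/2=3/100: DF=(1007531/1000000 − 3/100·(0.955200+0.952500+0.938000+0.890200+0.847100))/(1+3/100) = 8447/10000 ≈ 0.844700
step 7 [3.5y] bond c/2=1/25: DF=(54213/50000 − 1/25·(0.955200+0.952500+0.938000+0.890200+0.847100+0.844700))/(1+1/25) = 4169/5000 ≈ 0.833800
step 8 [4y] bond c/2=33/800: DF=(2165289/2000000 − 33/800·(0.955200+0.952500+0.938000+0.890200+0.847100+0.844700+0.833800))/(1+33/800) = 7917/10000 ≈ 0.791700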